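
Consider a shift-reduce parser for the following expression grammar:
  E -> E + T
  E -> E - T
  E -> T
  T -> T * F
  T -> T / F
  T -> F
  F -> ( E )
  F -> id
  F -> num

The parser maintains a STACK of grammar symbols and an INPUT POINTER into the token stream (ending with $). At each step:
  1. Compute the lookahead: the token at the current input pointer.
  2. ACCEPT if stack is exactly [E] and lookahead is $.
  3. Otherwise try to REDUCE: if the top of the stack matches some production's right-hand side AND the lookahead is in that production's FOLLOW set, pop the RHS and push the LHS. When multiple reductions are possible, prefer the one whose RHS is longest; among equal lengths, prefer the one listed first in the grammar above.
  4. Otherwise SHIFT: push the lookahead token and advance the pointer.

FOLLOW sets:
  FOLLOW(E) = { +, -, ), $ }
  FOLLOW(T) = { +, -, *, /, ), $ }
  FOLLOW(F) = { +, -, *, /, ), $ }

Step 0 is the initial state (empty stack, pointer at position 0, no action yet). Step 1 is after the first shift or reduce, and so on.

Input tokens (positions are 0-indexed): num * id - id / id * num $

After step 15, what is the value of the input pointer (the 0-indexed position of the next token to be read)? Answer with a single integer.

Step 1: shift num. Stack=[num] ptr=1 lookahead=* remaining=[* id - id / id * num $]
Step 2: reduce F->num. Stack=[F] ptr=1 lookahead=* remaining=[* id - id / id * num $]
Step 3: reduce T->F. Stack=[T] ptr=1 lookahead=* remaining=[* id - id / id * num $]
Step 4: shift *. Stack=[T *] ptr=2 lookahead=id remaining=[id - id / id * num $]
Step 5: shift id. Stack=[T * id] ptr=3 lookahead=- remaining=[- id / id * num $]
Step 6: reduce F->id. Stack=[T * F] ptr=3 lookahead=- remaining=[- id / id * num $]
Step 7: reduce T->T * F. Stack=[T] ptr=3 lookahead=- remaining=[- id / id * num $]
Step 8: reduce E->T. Stack=[E] ptr=3 lookahead=- remaining=[- id / id * num $]
Step 9: shift -. Stack=[E -] ptr=4 lookahead=id remaining=[id / id * num $]
Step 10: shift id. Stack=[E - id] ptr=5 lookahead=/ remaining=[/ id * num $]
Step 11: reduce F->id. Stack=[E - F] ptr=5 lookahead=/ remaining=[/ id * num $]
Step 12: reduce T->F. Stack=[E - T] ptr=5 lookahead=/ remaining=[/ id * num $]
Step 13: shift /. Stack=[E - T /] ptr=6 lookahead=id remaining=[id * num $]
Step 14: shift id. Stack=[E - T / id] ptr=7 lookahead=* remaining=[* num $]
Step 15: reduce F->id. Stack=[E - T / F] ptr=7 lookahead=* remaining=[* num $]

Answer: 7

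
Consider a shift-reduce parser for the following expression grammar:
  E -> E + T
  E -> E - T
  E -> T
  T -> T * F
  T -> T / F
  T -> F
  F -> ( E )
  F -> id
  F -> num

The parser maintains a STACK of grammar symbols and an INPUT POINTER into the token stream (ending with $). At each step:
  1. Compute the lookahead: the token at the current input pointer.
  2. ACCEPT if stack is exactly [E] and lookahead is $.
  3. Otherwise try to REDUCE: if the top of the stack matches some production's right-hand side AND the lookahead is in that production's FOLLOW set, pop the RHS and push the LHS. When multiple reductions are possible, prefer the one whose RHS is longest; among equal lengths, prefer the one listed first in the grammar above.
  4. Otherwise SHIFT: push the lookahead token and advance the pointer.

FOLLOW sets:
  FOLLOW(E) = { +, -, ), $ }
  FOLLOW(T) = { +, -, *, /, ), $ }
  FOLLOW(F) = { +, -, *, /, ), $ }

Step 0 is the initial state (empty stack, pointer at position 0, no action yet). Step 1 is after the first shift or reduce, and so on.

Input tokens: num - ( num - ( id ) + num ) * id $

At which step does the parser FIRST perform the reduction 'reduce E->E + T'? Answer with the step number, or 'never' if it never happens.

Step 1: shift num. Stack=[num] ptr=1 lookahead=- remaining=[- ( num - ( id ) + num ) * id $]
Step 2: reduce F->num. Stack=[F] ptr=1 lookahead=- remaining=[- ( num - ( id ) + num ) * id $]
Step 3: reduce T->F. Stack=[T] ptr=1 lookahead=- remaining=[- ( num - ( id ) + num ) * id $]
Step 4: reduce E->T. Stack=[E] ptr=1 lookahead=- remaining=[- ( num - ( id ) + num ) * id $]
Step 5: shift -. Stack=[E -] ptr=2 lookahead=( remaining=[( num - ( id ) + num ) * id $]
Step 6: shift (. Stack=[E - (] ptr=3 lookahead=num remaining=[num - ( id ) + num ) * id $]
Step 7: shift num. Stack=[E - ( num] ptr=4 lookahead=- remaining=[- ( id ) + num ) * id $]
Step 8: reduce F->num. Stack=[E - ( F] ptr=4 lookahead=- remaining=[- ( id ) + num ) * id $]
Step 9: reduce T->F. Stack=[E - ( T] ptr=4 lookahead=- remaining=[- ( id ) + num ) * id $]
Step 10: reduce E->T. Stack=[E - ( E] ptr=4 lookahead=- remaining=[- ( id ) + num ) * id $]
Step 11: shift -. Stack=[E - ( E -] ptr=5 lookahead=( remaining=[( id ) + num ) * id $]
Step 12: shift (. Stack=[E - ( E - (] ptr=6 lookahead=id remaining=[id ) + num ) * id $]
Step 13: shift id. Stack=[E - ( E - ( id] ptr=7 lookahead=) remaining=[) + num ) * id $]
Step 14: reduce F->id. Stack=[E - ( E - ( F] ptr=7 lookahead=) remaining=[) + num ) * id $]
Step 15: reduce T->F. Stack=[E - ( E - ( T] ptr=7 lookahead=) remaining=[) + num ) * id $]
Step 16: reduce E->T. Stack=[E - ( E - ( E] ptr=7 lookahead=) remaining=[) + num ) * id $]
Step 17: shift ). Stack=[E - ( E - ( E )] ptr=8 lookahead=+ remaining=[+ num ) * id $]
Step 18: reduce F->( E ). Stack=[E - ( E - F] ptr=8 lookahead=+ remaining=[+ num ) * id $]
Step 19: reduce T->F. Stack=[E - ( E - T] ptr=8 lookahead=+ remaining=[+ num ) * id $]
Step 20: reduce E->E - T. Stack=[E - ( E] ptr=8 lookahead=+ remaining=[+ num ) * id $]
Step 21: shift +. Stack=[E - ( E +] ptr=9 lookahead=num remaining=[num ) * id $]
Step 22: shift num. Stack=[E - ( E + num] ptr=10 lookahead=) remaining=[) * id $]
Step 23: reduce F->num. Stack=[E - ( E + F] ptr=10 lookahead=) remaining=[) * id $]
Step 24: reduce T->F. Stack=[E - ( E + T] ptr=10 lookahead=) remaining=[) * id $]
Step 25: reduce E->E + T. Stack=[E - ( E] ptr=10 lookahead=) remaining=[) * id $]

Answer: 25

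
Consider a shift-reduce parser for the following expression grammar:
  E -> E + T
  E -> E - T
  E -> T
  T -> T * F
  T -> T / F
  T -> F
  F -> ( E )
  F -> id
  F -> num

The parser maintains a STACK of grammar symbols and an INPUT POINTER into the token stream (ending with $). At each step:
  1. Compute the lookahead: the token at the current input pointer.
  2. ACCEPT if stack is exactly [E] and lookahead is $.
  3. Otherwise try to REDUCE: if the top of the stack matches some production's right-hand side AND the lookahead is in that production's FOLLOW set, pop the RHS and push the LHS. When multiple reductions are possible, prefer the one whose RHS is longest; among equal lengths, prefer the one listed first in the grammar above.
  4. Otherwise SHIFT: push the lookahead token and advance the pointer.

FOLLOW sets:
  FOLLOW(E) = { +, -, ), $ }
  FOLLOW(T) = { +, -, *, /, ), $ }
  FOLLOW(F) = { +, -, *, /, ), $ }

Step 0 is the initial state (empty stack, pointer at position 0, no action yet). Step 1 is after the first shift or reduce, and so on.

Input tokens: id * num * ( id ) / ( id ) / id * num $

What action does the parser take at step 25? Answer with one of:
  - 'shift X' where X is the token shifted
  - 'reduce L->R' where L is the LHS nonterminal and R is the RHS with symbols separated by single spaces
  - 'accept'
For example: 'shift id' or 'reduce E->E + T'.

Step 1: shift id. Stack=[id] ptr=1 lookahead=* remaining=[* num * ( id ) / ( id ) / id * num $]
Step 2: reduce F->id. Stack=[F] ptr=1 lookahead=* remaining=[* num * ( id ) / ( id ) / id * num $]
Step 3: reduce T->F. Stack=[T] ptr=1 lookahead=* remaining=[* num * ( id ) / ( id ) / id * num $]
Step 4: shift *. Stack=[T *] ptr=2 lookahead=num remaining=[num * ( id ) / ( id ) / id * num $]
Step 5: shift num. Stack=[T * num] ptr=3 lookahead=* remaining=[* ( id ) / ( id ) / id * num $]
Step 6: reduce F->num. Stack=[T * F] ptr=3 lookahead=* remaining=[* ( id ) / ( id ) / id * num $]
Step 7: reduce T->T * F. Stack=[T] ptr=3 lookahead=* remaining=[* ( id ) / ( id ) / id * num $]
Step 8: shift *. Stack=[T *] ptr=4 lookahead=( remaining=[( id ) / ( id ) / id * num $]
Step 9: shift (. Stack=[T * (] ptr=5 lookahead=id remaining=[id ) / ( id ) / id * num $]
Step 10: shift id. Stack=[T * ( id] ptr=6 lookahead=) remaining=[) / ( id ) / id * num $]
Step 11: reduce F->id. Stack=[T * ( F] ptr=6 lookahead=) remaining=[) / ( id ) / id * num $]
Step 12: reduce T->F. Stack=[T * ( T] ptr=6 lookahead=) remaining=[) / ( id ) / id * num $]
Step 13: reduce E->T. Stack=[T * ( E] ptr=6 lookahead=) remaining=[) / ( id ) / id * num $]
Step 14: shift ). Stack=[T * ( E )] ptr=7 lookahead=/ remaining=[/ ( id ) / id * num $]
Step 15: reduce F->( E ). Stack=[T * F] ptr=7 lookahead=/ remaining=[/ ( id ) / id * num $]
Step 16: reduce T->T * F. Stack=[T] ptr=7 lookahead=/ remaining=[/ ( id ) / id * num $]
Step 17: shift /. Stack=[T /] ptr=8 lookahead=( remaining=[( id ) / id * num $]
Step 18: shift (. Stack=[T / (] ptr=9 lookahead=id remaining=[id ) / id * num $]
Step 19: shift id. Stack=[T / ( id] ptr=10 lookahead=) remaining=[) / id * num $]
Step 20: reduce F->id. Stack=[T / ( F] ptr=10 lookahead=) remaining=[) / id * num $]
Step 21: reduce T->F. Stack=[T / ( T] ptr=10 lookahead=) remaining=[) / id * num $]
Step 22: reduce E->T. Stack=[T / ( E] ptr=10 lookahead=) remaining=[) / id * num $]
Step 23: shift ). Stack=[T / ( E )] ptr=11 lookahead=/ remaining=[/ id * num $]
Step 24: reduce F->( E ). Stack=[T / F] ptr=11 lookahead=/ remaining=[/ id * num $]
Step 25: reduce T->T / F. Stack=[T] ptr=11 lookahead=/ remaining=[/ id * num $]

Answer: reduce T->T / F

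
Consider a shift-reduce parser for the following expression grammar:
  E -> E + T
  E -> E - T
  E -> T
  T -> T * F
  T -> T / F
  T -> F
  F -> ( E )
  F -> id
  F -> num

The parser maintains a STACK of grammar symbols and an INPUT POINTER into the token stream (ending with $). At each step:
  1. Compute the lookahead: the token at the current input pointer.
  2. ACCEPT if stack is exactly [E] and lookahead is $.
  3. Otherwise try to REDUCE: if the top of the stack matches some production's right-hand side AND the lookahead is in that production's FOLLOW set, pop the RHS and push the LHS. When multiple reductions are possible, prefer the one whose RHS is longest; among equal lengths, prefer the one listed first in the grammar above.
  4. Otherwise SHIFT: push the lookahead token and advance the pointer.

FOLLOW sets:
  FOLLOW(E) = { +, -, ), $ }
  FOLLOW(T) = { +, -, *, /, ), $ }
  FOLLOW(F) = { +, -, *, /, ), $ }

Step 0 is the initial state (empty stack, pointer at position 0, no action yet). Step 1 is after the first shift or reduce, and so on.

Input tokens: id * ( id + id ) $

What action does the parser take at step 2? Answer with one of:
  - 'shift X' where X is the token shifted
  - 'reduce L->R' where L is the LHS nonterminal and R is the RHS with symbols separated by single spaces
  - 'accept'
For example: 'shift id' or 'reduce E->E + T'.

Step 1: shift id. Stack=[id] ptr=1 lookahead=* remaining=[* ( id + id ) $]
Step 2: reduce F->id. Stack=[F] ptr=1 lookahead=* remaining=[* ( id + id ) $]

Answer: reduce F->id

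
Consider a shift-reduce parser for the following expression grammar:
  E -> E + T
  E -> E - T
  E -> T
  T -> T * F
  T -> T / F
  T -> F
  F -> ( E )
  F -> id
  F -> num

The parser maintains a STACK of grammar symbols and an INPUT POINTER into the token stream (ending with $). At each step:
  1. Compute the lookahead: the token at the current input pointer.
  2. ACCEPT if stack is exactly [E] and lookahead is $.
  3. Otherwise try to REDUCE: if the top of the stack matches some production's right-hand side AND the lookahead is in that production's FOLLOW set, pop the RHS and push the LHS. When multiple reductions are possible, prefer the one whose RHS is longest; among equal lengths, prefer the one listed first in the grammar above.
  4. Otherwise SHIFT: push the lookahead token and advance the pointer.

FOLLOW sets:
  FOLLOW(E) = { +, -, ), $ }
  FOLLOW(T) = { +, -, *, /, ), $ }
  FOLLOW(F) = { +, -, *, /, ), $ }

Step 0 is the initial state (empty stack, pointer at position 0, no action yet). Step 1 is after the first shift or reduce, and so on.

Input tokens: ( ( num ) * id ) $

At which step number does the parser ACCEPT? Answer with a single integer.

Answer: 19

Derivation:
Step 1: shift (. Stack=[(] ptr=1 lookahead=( remaining=[( num ) * id ) $]
Step 2: shift (. Stack=[( (] ptr=2 lookahead=num remaining=[num ) * id ) $]
Step 3: shift num. Stack=[( ( num] ptr=3 lookahead=) remaining=[) * id ) $]
Step 4: reduce F->num. Stack=[( ( F] ptr=3 lookahead=) remaining=[) * id ) $]
Step 5: reduce T->F. Stack=[( ( T] ptr=3 lookahead=) remaining=[) * id ) $]
Step 6: reduce E->T. Stack=[( ( E] ptr=3 lookahead=) remaining=[) * id ) $]
Step 7: shift ). Stack=[( ( E )] ptr=4 lookahead=* remaining=[* id ) $]
Step 8: reduce F->( E ). Stack=[( F] ptr=4 lookahead=* remaining=[* id ) $]
Step 9: reduce T->F. Stack=[( T] ptr=4 lookahead=* remaining=[* id ) $]
Step 10: shift *. Stack=[( T *] ptr=5 lookahead=id remaining=[id ) $]
Step 11: shift id. Stack=[( T * id] ptr=6 lookahead=) remaining=[) $]
Step 12: reduce F->id. Stack=[( T * F] ptr=6 lookahead=) remaining=[) $]
Step 13: reduce T->T * F. Stack=[( T] ptr=6 lookahead=) remaining=[) $]
Step 14: reduce E->T. Stack=[( E] ptr=6 lookahead=) remaining=[) $]
Step 15: shift ). Stack=[( E )] ptr=7 lookahead=$ remaining=[$]
Step 16: reduce F->( E ). Stack=[F] ptr=7 lookahead=$ remaining=[$]
Step 17: reduce T->F. Stack=[T] ptr=7 lookahead=$ remaining=[$]
Step 18: reduce E->T. Stack=[E] ptr=7 lookahead=$ remaining=[$]
Step 19: accept. Stack=[E] ptr=7 lookahead=$ remaining=[$]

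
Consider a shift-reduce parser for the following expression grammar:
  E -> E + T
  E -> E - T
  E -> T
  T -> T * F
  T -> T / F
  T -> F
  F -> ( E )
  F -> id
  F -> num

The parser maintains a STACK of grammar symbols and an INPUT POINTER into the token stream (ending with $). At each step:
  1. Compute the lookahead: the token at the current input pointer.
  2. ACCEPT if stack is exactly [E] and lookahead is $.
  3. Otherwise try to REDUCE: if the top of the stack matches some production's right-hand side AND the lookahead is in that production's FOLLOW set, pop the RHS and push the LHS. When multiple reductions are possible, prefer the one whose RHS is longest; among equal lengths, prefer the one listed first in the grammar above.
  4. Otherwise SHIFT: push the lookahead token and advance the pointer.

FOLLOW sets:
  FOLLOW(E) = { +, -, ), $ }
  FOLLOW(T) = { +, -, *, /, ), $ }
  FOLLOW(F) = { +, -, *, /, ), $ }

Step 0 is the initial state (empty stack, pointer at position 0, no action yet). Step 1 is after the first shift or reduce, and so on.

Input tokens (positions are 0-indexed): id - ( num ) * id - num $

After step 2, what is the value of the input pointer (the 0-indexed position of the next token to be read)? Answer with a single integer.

Answer: 1

Derivation:
Step 1: shift id. Stack=[id] ptr=1 lookahead=- remaining=[- ( num ) * id - num $]
Step 2: reduce F->id. Stack=[F] ptr=1 lookahead=- remaining=[- ( num ) * id - num $]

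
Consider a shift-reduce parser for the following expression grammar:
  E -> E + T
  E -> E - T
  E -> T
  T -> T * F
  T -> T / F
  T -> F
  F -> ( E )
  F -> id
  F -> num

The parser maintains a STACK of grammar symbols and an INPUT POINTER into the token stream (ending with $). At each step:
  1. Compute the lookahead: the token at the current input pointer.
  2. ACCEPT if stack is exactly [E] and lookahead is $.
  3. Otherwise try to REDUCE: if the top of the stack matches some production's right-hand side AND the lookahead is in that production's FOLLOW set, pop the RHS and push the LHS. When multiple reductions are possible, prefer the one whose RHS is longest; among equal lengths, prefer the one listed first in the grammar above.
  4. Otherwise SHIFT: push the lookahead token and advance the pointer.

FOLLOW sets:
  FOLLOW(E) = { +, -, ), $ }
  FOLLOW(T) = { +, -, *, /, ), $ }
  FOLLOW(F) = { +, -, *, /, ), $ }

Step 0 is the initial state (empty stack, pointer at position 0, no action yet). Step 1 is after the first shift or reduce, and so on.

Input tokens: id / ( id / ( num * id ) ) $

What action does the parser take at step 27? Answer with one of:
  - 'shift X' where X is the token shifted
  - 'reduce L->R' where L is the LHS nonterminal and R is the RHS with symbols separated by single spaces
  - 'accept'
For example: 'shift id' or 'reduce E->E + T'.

Answer: accept

Derivation:
Step 1: shift id. Stack=[id] ptr=1 lookahead=/ remaining=[/ ( id / ( num * id ) ) $]
Step 2: reduce F->id. Stack=[F] ptr=1 lookahead=/ remaining=[/ ( id / ( num * id ) ) $]
Step 3: reduce T->F. Stack=[T] ptr=1 lookahead=/ remaining=[/ ( id / ( num * id ) ) $]
Step 4: shift /. Stack=[T /] ptr=2 lookahead=( remaining=[( id / ( num * id ) ) $]
Step 5: shift (. Stack=[T / (] ptr=3 lookahead=id remaining=[id / ( num * id ) ) $]
Step 6: shift id. Stack=[T / ( id] ptr=4 lookahead=/ remaining=[/ ( num * id ) ) $]
Step 7: reduce F->id. Stack=[T / ( F] ptr=4 lookahead=/ remaining=[/ ( num * id ) ) $]
Step 8: reduce T->F. Stack=[T / ( T] ptr=4 lookahead=/ remaining=[/ ( num * id ) ) $]
Step 9: shift /. Stack=[T / ( T /] ptr=5 lookahead=( remaining=[( num * id ) ) $]
Step 10: shift (. Stack=[T / ( T / (] ptr=6 lookahead=num remaining=[num * id ) ) $]
Step 11: shift num. Stack=[T / ( T / ( num] ptr=7 lookahead=* remaining=[* id ) ) $]
Step 12: reduce F->num. Stack=[T / ( T / ( F] ptr=7 lookahead=* remaining=[* id ) ) $]
Step 13: reduce T->F. Stack=[T / ( T / ( T] ptr=7 lookahead=* remaining=[* id ) ) $]
Step 14: shift *. Stack=[T / ( T / ( T *] ptr=8 lookahead=id remaining=[id ) ) $]
Step 15: shift id. Stack=[T / ( T / ( T * id] ptr=9 lookahead=) remaining=[) ) $]
Step 16: reduce F->id. Stack=[T / ( T / ( T * F] ptr=9 lookahead=) remaining=[) ) $]
Step 17: reduce T->T * F. Stack=[T / ( T / ( T] ptr=9 lookahead=) remaining=[) ) $]
Step 18: reduce E->T. Stack=[T / ( T / ( E] ptr=9 lookahead=) remaining=[) ) $]
Step 19: shift ). Stack=[T / ( T / ( E )] ptr=10 lookahead=) remaining=[) $]
Step 20: reduce F->( E ). Stack=[T / ( T / F] ptr=10 lookahead=) remaining=[) $]
Step 21: reduce T->T / F. Stack=[T / ( T] ptr=10 lookahead=) remaining=[) $]
Step 22: reduce E->T. Stack=[T / ( E] ptr=10 lookahead=) remaining=[) $]
Step 23: shift ). Stack=[T / ( E )] ptr=11 lookahead=$ remaining=[$]
Step 24: reduce F->( E ). Stack=[T / F] ptr=11 lookahead=$ remaining=[$]
Step 25: reduce T->T / F. Stack=[T] ptr=11 lookahead=$ remaining=[$]
Step 26: reduce E->T. Stack=[E] ptr=11 lookahead=$ remaining=[$]
Step 27: accept. Stack=[E] ptr=11 lookahead=$ remaining=[$]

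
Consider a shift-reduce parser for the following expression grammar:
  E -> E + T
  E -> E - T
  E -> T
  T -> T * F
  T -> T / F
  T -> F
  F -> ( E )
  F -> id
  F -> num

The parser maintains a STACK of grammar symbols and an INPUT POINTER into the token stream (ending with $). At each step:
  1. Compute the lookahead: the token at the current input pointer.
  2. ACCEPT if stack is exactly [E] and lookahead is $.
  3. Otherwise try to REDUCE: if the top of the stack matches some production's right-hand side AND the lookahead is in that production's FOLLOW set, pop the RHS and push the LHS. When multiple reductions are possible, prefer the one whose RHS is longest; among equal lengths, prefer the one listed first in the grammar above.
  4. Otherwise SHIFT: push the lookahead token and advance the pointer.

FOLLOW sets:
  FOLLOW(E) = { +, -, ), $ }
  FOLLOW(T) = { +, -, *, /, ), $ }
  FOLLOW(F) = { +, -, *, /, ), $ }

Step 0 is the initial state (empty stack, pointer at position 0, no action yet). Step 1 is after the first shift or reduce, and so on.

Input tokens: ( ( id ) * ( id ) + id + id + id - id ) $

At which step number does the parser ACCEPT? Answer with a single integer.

Step 1: shift (. Stack=[(] ptr=1 lookahead=( remaining=[( id ) * ( id ) + id + id + id - id ) $]
Step 2: shift (. Stack=[( (] ptr=2 lookahead=id remaining=[id ) * ( id ) + id + id + id - id ) $]
Step 3: shift id. Stack=[( ( id] ptr=3 lookahead=) remaining=[) * ( id ) + id + id + id - id ) $]
Step 4: reduce F->id. Stack=[( ( F] ptr=3 lookahead=) remaining=[) * ( id ) + id + id + id - id ) $]
Step 5: reduce T->F. Stack=[( ( T] ptr=3 lookahead=) remaining=[) * ( id ) + id + id + id - id ) $]
Step 6: reduce E->T. Stack=[( ( E] ptr=3 lookahead=) remaining=[) * ( id ) + id + id + id - id ) $]
Step 7: shift ). Stack=[( ( E )] ptr=4 lookahead=* remaining=[* ( id ) + id + id + id - id ) $]
Step 8: reduce F->( E ). Stack=[( F] ptr=4 lookahead=* remaining=[* ( id ) + id + id + id - id ) $]
Step 9: reduce T->F. Stack=[( T] ptr=4 lookahead=* remaining=[* ( id ) + id + id + id - id ) $]
Step 10: shift *. Stack=[( T *] ptr=5 lookahead=( remaining=[( id ) + id + id + id - id ) $]
Step 11: shift (. Stack=[( T * (] ptr=6 lookahead=id remaining=[id ) + id + id + id - id ) $]
Step 12: shift id. Stack=[( T * ( id] ptr=7 lookahead=) remaining=[) + id + id + id - id ) $]
Step 13: reduce F->id. Stack=[( T * ( F] ptr=7 lookahead=) remaining=[) + id + id + id - id ) $]
Step 14: reduce T->F. Stack=[( T * ( T] ptr=7 lookahead=) remaining=[) + id + id + id - id ) $]
Step 15: reduce E->T. Stack=[( T * ( E] ptr=7 lookahead=) remaining=[) + id + id + id - id ) $]
Step 16: shift ). Stack=[( T * ( E )] ptr=8 lookahead=+ remaining=[+ id + id + id - id ) $]
Step 17: reduce F->( E ). Stack=[( T * F] ptr=8 lookahead=+ remaining=[+ id + id + id - id ) $]
Step 18: reduce T->T * F. Stack=[( T] ptr=8 lookahead=+ remaining=[+ id + id + id - id ) $]
Step 19: reduce E->T. Stack=[( E] ptr=8 lookahead=+ remaining=[+ id + id + id - id ) $]
Step 20: shift +. Stack=[( E +] ptr=9 lookahead=id remaining=[id + id + id - id ) $]
Step 21: shift id. Stack=[( E + id] ptr=10 lookahead=+ remaining=[+ id + id - id ) $]
Step 22: reduce F->id. Stack=[( E + F] ptr=10 lookahead=+ remaining=[+ id + id - id ) $]
Step 23: reduce T->F. Stack=[( E + T] ptr=10 lookahead=+ remaining=[+ id + id - id ) $]
Step 24: reduce E->E + T. Stack=[( E] ptr=10 lookahead=+ remaining=[+ id + id - id ) $]
Step 25: shift +. Stack=[( E +] ptr=11 lookahead=id remaining=[id + id - id ) $]
Step 26: shift id. Stack=[( E + id] ptr=12 lookahead=+ remaining=[+ id - id ) $]
Step 27: reduce F->id. Stack=[( E + F] ptr=12 lookahead=+ remaining=[+ id - id ) $]
Step 28: reduce T->F. Stack=[( E + T] ptr=12 lookahead=+ remaining=[+ id - id ) $]
Step 29: reduce E->E + T. Stack=[( E] ptr=12 lookahead=+ remaining=[+ id - id ) $]
Step 30: shift +. Stack=[( E +] ptr=13 lookahead=id remaining=[id - id ) $]
Step 31: shift id. Stack=[( E + id] ptr=14 lookahead=- remaining=[- id ) $]
Step 32: reduce F->id. Stack=[( E + F] ptr=14 lookahead=- remaining=[- id ) $]
Step 33: reduce T->F. Stack=[( E + T] ptr=14 lookahead=- remaining=[- id ) $]
Step 34: reduce E->E + T. Stack=[( E] ptr=14 lookahead=- remaining=[- id ) $]
Step 35: shift -. Stack=[( E -] ptr=15 lookahead=id remaining=[id ) $]
Step 36: shift id. Stack=[( E - id] ptr=16 lookahead=) remaining=[) $]
Step 37: reduce F->id. Stack=[( E - F] ptr=16 lookahead=) remaining=[) $]
Step 38: reduce T->F. Stack=[( E - T] ptr=16 lookahead=) remaining=[) $]
Step 39: reduce E->E - T. Stack=[( E] ptr=16 lookahead=) remaining=[) $]
Step 40: shift ). Stack=[( E )] ptr=17 lookahead=$ remaining=[$]
Step 41: reduce F->( E ). Stack=[F] ptr=17 lookahead=$ remaining=[$]
Step 42: reduce T->F. Stack=[T] ptr=17 lookahead=$ remaining=[$]
Step 43: reduce E->T. Stack=[E] ptr=17 lookahead=$ remaining=[$]
Step 44: accept. Stack=[E] ptr=17 lookahead=$ remaining=[$]

Answer: 44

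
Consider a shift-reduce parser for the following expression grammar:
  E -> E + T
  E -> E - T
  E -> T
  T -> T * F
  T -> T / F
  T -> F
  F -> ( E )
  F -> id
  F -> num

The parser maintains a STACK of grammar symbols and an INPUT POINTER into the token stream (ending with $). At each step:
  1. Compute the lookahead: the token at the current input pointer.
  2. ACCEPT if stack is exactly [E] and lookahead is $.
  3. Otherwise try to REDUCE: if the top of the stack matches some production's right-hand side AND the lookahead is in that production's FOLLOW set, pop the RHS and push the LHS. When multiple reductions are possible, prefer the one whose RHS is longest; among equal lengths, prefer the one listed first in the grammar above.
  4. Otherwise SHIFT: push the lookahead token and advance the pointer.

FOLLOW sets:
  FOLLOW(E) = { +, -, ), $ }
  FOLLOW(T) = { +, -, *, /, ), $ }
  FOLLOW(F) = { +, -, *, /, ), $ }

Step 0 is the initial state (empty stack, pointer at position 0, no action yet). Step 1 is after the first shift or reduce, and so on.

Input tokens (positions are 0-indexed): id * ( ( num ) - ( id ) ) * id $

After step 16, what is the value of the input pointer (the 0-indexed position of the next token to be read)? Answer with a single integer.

Answer: 8

Derivation:
Step 1: shift id. Stack=[id] ptr=1 lookahead=* remaining=[* ( ( num ) - ( id ) ) * id $]
Step 2: reduce F->id. Stack=[F] ptr=1 lookahead=* remaining=[* ( ( num ) - ( id ) ) * id $]
Step 3: reduce T->F. Stack=[T] ptr=1 lookahead=* remaining=[* ( ( num ) - ( id ) ) * id $]
Step 4: shift *. Stack=[T *] ptr=2 lookahead=( remaining=[( ( num ) - ( id ) ) * id $]
Step 5: shift (. Stack=[T * (] ptr=3 lookahead=( remaining=[( num ) - ( id ) ) * id $]
Step 6: shift (. Stack=[T * ( (] ptr=4 lookahead=num remaining=[num ) - ( id ) ) * id $]
Step 7: shift num. Stack=[T * ( ( num] ptr=5 lookahead=) remaining=[) - ( id ) ) * id $]
Step 8: reduce F->num. Stack=[T * ( ( F] ptr=5 lookahead=) remaining=[) - ( id ) ) * id $]
Step 9: reduce T->F. Stack=[T * ( ( T] ptr=5 lookahead=) remaining=[) - ( id ) ) * id $]
Step 10: reduce E->T. Stack=[T * ( ( E] ptr=5 lookahead=) remaining=[) - ( id ) ) * id $]
Step 11: shift ). Stack=[T * ( ( E )] ptr=6 lookahead=- remaining=[- ( id ) ) * id $]
Step 12: reduce F->( E ). Stack=[T * ( F] ptr=6 lookahead=- remaining=[- ( id ) ) * id $]
Step 13: reduce T->F. Stack=[T * ( T] ptr=6 lookahead=- remaining=[- ( id ) ) * id $]
Step 14: reduce E->T. Stack=[T * ( E] ptr=6 lookahead=- remaining=[- ( id ) ) * id $]
Step 15: shift -. Stack=[T * ( E -] ptr=7 lookahead=( remaining=[( id ) ) * id $]
Step 16: shift (. Stack=[T * ( E - (] ptr=8 lookahead=id remaining=[id ) ) * id $]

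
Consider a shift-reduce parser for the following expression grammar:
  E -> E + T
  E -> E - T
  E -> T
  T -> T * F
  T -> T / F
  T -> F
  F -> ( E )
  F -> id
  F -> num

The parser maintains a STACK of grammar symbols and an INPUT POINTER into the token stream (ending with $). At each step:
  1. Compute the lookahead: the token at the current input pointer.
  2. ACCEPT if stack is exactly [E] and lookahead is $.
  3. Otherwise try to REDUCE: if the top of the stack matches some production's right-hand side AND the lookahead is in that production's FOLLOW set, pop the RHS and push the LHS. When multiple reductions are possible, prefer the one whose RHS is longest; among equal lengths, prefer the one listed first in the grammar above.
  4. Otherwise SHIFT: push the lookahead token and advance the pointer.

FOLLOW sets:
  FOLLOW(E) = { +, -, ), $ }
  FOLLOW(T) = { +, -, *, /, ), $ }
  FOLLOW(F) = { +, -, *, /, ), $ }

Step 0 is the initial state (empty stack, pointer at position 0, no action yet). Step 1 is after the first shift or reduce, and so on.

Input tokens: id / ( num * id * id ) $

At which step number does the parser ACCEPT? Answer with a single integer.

Step 1: shift id. Stack=[id] ptr=1 lookahead=/ remaining=[/ ( num * id * id ) $]
Step 2: reduce F->id. Stack=[F] ptr=1 lookahead=/ remaining=[/ ( num * id * id ) $]
Step 3: reduce T->F. Stack=[T] ptr=1 lookahead=/ remaining=[/ ( num * id * id ) $]
Step 4: shift /. Stack=[T /] ptr=2 lookahead=( remaining=[( num * id * id ) $]
Step 5: shift (. Stack=[T / (] ptr=3 lookahead=num remaining=[num * id * id ) $]
Step 6: shift num. Stack=[T / ( num] ptr=4 lookahead=* remaining=[* id * id ) $]
Step 7: reduce F->num. Stack=[T / ( F] ptr=4 lookahead=* remaining=[* id * id ) $]
Step 8: reduce T->F. Stack=[T / ( T] ptr=4 lookahead=* remaining=[* id * id ) $]
Step 9: shift *. Stack=[T / ( T *] ptr=5 lookahead=id remaining=[id * id ) $]
Step 10: shift id. Stack=[T / ( T * id] ptr=6 lookahead=* remaining=[* id ) $]
Step 11: reduce F->id. Stack=[T / ( T * F] ptr=6 lookahead=* remaining=[* id ) $]
Step 12: reduce T->T * F. Stack=[T / ( T] ptr=6 lookahead=* remaining=[* id ) $]
Step 13: shift *. Stack=[T / ( T *] ptr=7 lookahead=id remaining=[id ) $]
Step 14: shift id. Stack=[T / ( T * id] ptr=8 lookahead=) remaining=[) $]
Step 15: reduce F->id. Stack=[T / ( T * F] ptr=8 lookahead=) remaining=[) $]
Step 16: reduce T->T * F. Stack=[T / ( T] ptr=8 lookahead=) remaining=[) $]
Step 17: reduce E->T. Stack=[T / ( E] ptr=8 lookahead=) remaining=[) $]
Step 18: shift ). Stack=[T / ( E )] ptr=9 lookahead=$ remaining=[$]
Step 19: reduce F->( E ). Stack=[T / F] ptr=9 lookahead=$ remaining=[$]
Step 20: reduce T->T / F. Stack=[T] ptr=9 lookahead=$ remaining=[$]
Step 21: reduce E->T. Stack=[E] ptr=9 lookahead=$ remaining=[$]
Step 22: accept. Stack=[E] ptr=9 lookahead=$ remaining=[$]

Answer: 22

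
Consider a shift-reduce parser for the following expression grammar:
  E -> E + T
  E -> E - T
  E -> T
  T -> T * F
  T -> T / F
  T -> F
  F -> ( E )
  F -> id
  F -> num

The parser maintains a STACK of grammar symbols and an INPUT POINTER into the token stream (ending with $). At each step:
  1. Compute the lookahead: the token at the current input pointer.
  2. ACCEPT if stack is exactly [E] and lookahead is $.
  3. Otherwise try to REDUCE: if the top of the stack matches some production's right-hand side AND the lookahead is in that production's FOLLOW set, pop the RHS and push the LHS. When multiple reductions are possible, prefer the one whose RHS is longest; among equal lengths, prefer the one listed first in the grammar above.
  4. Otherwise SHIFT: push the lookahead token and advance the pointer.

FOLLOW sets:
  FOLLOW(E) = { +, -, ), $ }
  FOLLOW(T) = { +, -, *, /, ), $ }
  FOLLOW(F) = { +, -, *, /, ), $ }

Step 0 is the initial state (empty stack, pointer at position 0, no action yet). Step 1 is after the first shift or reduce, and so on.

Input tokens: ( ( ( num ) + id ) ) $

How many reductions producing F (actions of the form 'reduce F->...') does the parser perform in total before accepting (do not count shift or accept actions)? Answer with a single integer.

Answer: 5

Derivation:
Step 1: shift (. Stack=[(] ptr=1 lookahead=( remaining=[( ( num ) + id ) ) $]
Step 2: shift (. Stack=[( (] ptr=2 lookahead=( remaining=[( num ) + id ) ) $]
Step 3: shift (. Stack=[( ( (] ptr=3 lookahead=num remaining=[num ) + id ) ) $]
Step 4: shift num. Stack=[( ( ( num] ptr=4 lookahead=) remaining=[) + id ) ) $]
Step 5: reduce F->num. Stack=[( ( ( F] ptr=4 lookahead=) remaining=[) + id ) ) $]
Step 6: reduce T->F. Stack=[( ( ( T] ptr=4 lookahead=) remaining=[) + id ) ) $]
Step 7: reduce E->T. Stack=[( ( ( E] ptr=4 lookahead=) remaining=[) + id ) ) $]
Step 8: shift ). Stack=[( ( ( E )] ptr=5 lookahead=+ remaining=[+ id ) ) $]
Step 9: reduce F->( E ). Stack=[( ( F] ptr=5 lookahead=+ remaining=[+ id ) ) $]
Step 10: reduce T->F. Stack=[( ( T] ptr=5 lookahead=+ remaining=[+ id ) ) $]
Step 11: reduce E->T. Stack=[( ( E] ptr=5 lookahead=+ remaining=[+ id ) ) $]
Step 12: shift +. Stack=[( ( E +] ptr=6 lookahead=id remaining=[id ) ) $]
Step 13: shift id. Stack=[( ( E + id] ptr=7 lookahead=) remaining=[) ) $]
Step 14: reduce F->id. Stack=[( ( E + F] ptr=7 lookahead=) remaining=[) ) $]
Step 15: reduce T->F. Stack=[( ( E + T] ptr=7 lookahead=) remaining=[) ) $]
Step 16: reduce E->E + T. Stack=[( ( E] ptr=7 lookahead=) remaining=[) ) $]
Step 17: shift ). Stack=[( ( E )] ptr=8 lookahead=) remaining=[) $]
Step 18: reduce F->( E ). Stack=[( F] ptr=8 lookahead=) remaining=[) $]
Step 19: reduce T->F. Stack=[( T] ptr=8 lookahead=) remaining=[) $]
Step 20: reduce E->T. Stack=[( E] ptr=8 lookahead=) remaining=[) $]
Step 21: shift ). Stack=[( E )] ptr=9 lookahead=$ remaining=[$]
Step 22: reduce F->( E ). Stack=[F] ptr=9 lookahead=$ remaining=[$]
Step 23: reduce T->F. Stack=[T] ptr=9 lookahead=$ remaining=[$]
Step 24: reduce E->T. Stack=[E] ptr=9 lookahead=$ remaining=[$]
Step 25: accept. Stack=[E] ptr=9 lookahead=$ remaining=[$]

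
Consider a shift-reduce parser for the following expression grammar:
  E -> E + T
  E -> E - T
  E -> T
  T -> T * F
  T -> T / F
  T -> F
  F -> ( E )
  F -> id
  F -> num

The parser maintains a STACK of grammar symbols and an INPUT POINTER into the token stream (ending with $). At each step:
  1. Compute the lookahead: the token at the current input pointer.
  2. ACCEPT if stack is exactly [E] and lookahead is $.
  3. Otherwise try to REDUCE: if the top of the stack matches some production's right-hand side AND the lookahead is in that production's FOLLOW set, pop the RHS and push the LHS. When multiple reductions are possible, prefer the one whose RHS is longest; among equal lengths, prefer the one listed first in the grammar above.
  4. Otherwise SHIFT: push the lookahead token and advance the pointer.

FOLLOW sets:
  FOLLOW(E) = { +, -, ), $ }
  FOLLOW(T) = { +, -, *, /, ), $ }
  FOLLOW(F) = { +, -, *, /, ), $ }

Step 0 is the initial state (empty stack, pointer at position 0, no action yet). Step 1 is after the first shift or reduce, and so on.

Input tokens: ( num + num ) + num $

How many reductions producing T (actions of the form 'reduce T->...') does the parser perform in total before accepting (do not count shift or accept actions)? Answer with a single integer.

Answer: 4

Derivation:
Step 1: shift (. Stack=[(] ptr=1 lookahead=num remaining=[num + num ) + num $]
Step 2: shift num. Stack=[( num] ptr=2 lookahead=+ remaining=[+ num ) + num $]
Step 3: reduce F->num. Stack=[( F] ptr=2 lookahead=+ remaining=[+ num ) + num $]
Step 4: reduce T->F. Stack=[( T] ptr=2 lookahead=+ remaining=[+ num ) + num $]
Step 5: reduce E->T. Stack=[( E] ptr=2 lookahead=+ remaining=[+ num ) + num $]
Step 6: shift +. Stack=[( E +] ptr=3 lookahead=num remaining=[num ) + num $]
Step 7: shift num. Stack=[( E + num] ptr=4 lookahead=) remaining=[) + num $]
Step 8: reduce F->num. Stack=[( E + F] ptr=4 lookahead=) remaining=[) + num $]
Step 9: reduce T->F. Stack=[( E + T] ptr=4 lookahead=) remaining=[) + num $]
Step 10: reduce E->E + T. Stack=[( E] ptr=4 lookahead=) remaining=[) + num $]
Step 11: shift ). Stack=[( E )] ptr=5 lookahead=+ remaining=[+ num $]
Step 12: reduce F->( E ). Stack=[F] ptr=5 lookahead=+ remaining=[+ num $]
Step 13: reduce T->F. Stack=[T] ptr=5 lookahead=+ remaining=[+ num $]
Step 14: reduce E->T. Stack=[E] ptr=5 lookahead=+ remaining=[+ num $]
Step 15: shift +. Stack=[E +] ptr=6 lookahead=num remaining=[num $]
Step 16: shift num. Stack=[E + num] ptr=7 lookahead=$ remaining=[$]
Step 17: reduce F->num. Stack=[E + F] ptr=7 lookahead=$ remaining=[$]
Step 18: reduce T->F. Stack=[E + T] ptr=7 lookahead=$ remaining=[$]
Step 19: reduce E->E + T. Stack=[E] ptr=7 lookahead=$ remaining=[$]
Step 20: accept. Stack=[E] ptr=7 lookahead=$ remaining=[$]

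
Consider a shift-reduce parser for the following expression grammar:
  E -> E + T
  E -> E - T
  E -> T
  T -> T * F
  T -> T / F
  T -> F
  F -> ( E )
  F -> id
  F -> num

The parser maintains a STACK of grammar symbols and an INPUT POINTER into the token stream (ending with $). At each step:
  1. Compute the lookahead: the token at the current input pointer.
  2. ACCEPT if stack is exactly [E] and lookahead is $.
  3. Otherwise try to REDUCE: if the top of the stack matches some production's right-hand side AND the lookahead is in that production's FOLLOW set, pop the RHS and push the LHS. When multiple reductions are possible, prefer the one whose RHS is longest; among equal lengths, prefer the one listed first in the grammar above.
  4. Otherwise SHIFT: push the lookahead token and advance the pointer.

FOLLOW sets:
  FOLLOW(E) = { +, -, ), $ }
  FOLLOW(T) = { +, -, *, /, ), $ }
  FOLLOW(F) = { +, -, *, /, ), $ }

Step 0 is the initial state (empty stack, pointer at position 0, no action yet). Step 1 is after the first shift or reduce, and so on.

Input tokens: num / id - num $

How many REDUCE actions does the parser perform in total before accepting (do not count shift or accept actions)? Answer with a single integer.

Answer: 8

Derivation:
Step 1: shift num. Stack=[num] ptr=1 lookahead=/ remaining=[/ id - num $]
Step 2: reduce F->num. Stack=[F] ptr=1 lookahead=/ remaining=[/ id - num $]
Step 3: reduce T->F. Stack=[T] ptr=1 lookahead=/ remaining=[/ id - num $]
Step 4: shift /. Stack=[T /] ptr=2 lookahead=id remaining=[id - num $]
Step 5: shift id. Stack=[T / id] ptr=3 lookahead=- remaining=[- num $]
Step 6: reduce F->id. Stack=[T / F] ptr=3 lookahead=- remaining=[- num $]
Step 7: reduce T->T / F. Stack=[T] ptr=3 lookahead=- remaining=[- num $]
Step 8: reduce E->T. Stack=[E] ptr=3 lookahead=- remaining=[- num $]
Step 9: shift -. Stack=[E -] ptr=4 lookahead=num remaining=[num $]
Step 10: shift num. Stack=[E - num] ptr=5 lookahead=$ remaining=[$]
Step 11: reduce F->num. Stack=[E - F] ptr=5 lookahead=$ remaining=[$]
Step 12: reduce T->F. Stack=[E - T] ptr=5 lookahead=$ remaining=[$]
Step 13: reduce E->E - T. Stack=[E] ptr=5 lookahead=$ remaining=[$]
Step 14: accept. Stack=[E] ptr=5 lookahead=$ remaining=[$]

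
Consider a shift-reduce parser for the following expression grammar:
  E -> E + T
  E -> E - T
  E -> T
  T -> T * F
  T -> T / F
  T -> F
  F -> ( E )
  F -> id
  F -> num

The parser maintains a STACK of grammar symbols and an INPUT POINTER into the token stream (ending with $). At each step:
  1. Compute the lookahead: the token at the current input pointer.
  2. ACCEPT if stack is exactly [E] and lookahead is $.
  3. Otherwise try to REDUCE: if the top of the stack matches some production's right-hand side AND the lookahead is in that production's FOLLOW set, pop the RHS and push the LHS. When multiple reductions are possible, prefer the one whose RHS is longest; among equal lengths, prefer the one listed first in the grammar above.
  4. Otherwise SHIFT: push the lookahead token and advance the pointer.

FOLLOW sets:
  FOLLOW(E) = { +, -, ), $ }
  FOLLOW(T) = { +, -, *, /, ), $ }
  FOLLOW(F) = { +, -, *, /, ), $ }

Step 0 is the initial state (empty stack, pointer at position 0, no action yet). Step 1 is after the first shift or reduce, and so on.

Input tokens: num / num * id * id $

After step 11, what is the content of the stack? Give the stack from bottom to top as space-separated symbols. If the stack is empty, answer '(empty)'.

Answer: T

Derivation:
Step 1: shift num. Stack=[num] ptr=1 lookahead=/ remaining=[/ num * id * id $]
Step 2: reduce F->num. Stack=[F] ptr=1 lookahead=/ remaining=[/ num * id * id $]
Step 3: reduce T->F. Stack=[T] ptr=1 lookahead=/ remaining=[/ num * id * id $]
Step 4: shift /. Stack=[T /] ptr=2 lookahead=num remaining=[num * id * id $]
Step 5: shift num. Stack=[T / num] ptr=3 lookahead=* remaining=[* id * id $]
Step 6: reduce F->num. Stack=[T / F] ptr=3 lookahead=* remaining=[* id * id $]
Step 7: reduce T->T / F. Stack=[T] ptr=3 lookahead=* remaining=[* id * id $]
Step 8: shift *. Stack=[T *] ptr=4 lookahead=id remaining=[id * id $]
Step 9: shift id. Stack=[T * id] ptr=5 lookahead=* remaining=[* id $]
Step 10: reduce F->id. Stack=[T * F] ptr=5 lookahead=* remaining=[* id $]
Step 11: reduce T->T * F. Stack=[T] ptr=5 lookahead=* remaining=[* id $]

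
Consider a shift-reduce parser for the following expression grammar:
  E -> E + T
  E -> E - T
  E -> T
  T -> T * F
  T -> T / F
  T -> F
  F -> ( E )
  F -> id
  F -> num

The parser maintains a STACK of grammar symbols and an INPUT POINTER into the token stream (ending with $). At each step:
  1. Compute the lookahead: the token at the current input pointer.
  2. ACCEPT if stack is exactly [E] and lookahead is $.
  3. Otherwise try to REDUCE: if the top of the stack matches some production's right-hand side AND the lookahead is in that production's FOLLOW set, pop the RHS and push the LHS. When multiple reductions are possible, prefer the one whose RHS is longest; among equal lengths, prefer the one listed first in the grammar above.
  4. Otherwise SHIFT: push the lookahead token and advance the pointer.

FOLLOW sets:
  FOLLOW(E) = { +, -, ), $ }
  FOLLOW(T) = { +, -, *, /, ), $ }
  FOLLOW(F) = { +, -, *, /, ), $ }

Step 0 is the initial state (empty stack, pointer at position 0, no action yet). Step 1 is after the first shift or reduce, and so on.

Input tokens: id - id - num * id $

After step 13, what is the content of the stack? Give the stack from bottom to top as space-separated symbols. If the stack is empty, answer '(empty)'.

Answer: E - T

Derivation:
Step 1: shift id. Stack=[id] ptr=1 lookahead=- remaining=[- id - num * id $]
Step 2: reduce F->id. Stack=[F] ptr=1 lookahead=- remaining=[- id - num * id $]
Step 3: reduce T->F. Stack=[T] ptr=1 lookahead=- remaining=[- id - num * id $]
Step 4: reduce E->T. Stack=[E] ptr=1 lookahead=- remaining=[- id - num * id $]
Step 5: shift -. Stack=[E -] ptr=2 lookahead=id remaining=[id - num * id $]
Step 6: shift id. Stack=[E - id] ptr=3 lookahead=- remaining=[- num * id $]
Step 7: reduce F->id. Stack=[E - F] ptr=3 lookahead=- remaining=[- num * id $]
Step 8: reduce T->F. Stack=[E - T] ptr=3 lookahead=- remaining=[- num * id $]
Step 9: reduce E->E - T. Stack=[E] ptr=3 lookahead=- remaining=[- num * id $]
Step 10: shift -. Stack=[E -] ptr=4 lookahead=num remaining=[num * id $]
Step 11: shift num. Stack=[E - num] ptr=5 lookahead=* remaining=[* id $]
Step 12: reduce F->num. Stack=[E - F] ptr=5 lookahead=* remaining=[* id $]
Step 13: reduce T->F. Stack=[E - T] ptr=5 lookahead=* remaining=[* id $]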